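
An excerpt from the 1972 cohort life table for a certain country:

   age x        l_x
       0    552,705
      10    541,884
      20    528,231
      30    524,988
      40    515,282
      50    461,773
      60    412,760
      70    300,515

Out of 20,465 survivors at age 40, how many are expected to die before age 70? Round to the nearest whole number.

8530

The relevant probability is 1 − 300,515/515,282 = 0.416795.
Expected number = 20,465 × 0.416795 = 8530.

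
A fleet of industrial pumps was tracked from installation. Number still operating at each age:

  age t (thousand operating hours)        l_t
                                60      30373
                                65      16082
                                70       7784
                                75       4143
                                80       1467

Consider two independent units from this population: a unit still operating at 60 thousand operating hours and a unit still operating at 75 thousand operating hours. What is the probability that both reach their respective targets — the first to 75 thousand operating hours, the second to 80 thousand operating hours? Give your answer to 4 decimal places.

p₁ = l_75/l_60 = 4143/30373 = 0.136404; p₂ = l_80/l_75 = 1467/4143 = 0.354091.
P(both) = p₁ × p₂ = 0.136404 × 0.354091 = 0.048299.

0.0483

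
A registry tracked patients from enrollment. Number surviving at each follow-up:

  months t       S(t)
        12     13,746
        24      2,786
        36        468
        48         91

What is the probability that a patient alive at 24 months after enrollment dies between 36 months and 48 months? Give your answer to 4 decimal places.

0.1353

This is the probability of reaching 36 but not 48, conditional on being alive at 24: (S(36) − S(48)) / S(24).
= (468 − 91) / 2,786 = 377 / 2,786 = 0.135319.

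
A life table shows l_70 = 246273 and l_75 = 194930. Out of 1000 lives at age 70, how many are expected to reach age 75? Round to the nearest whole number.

The relevant probability is 194930/246273 = 0.791520.
Expected number = 1000 × 0.791520 = 792.

792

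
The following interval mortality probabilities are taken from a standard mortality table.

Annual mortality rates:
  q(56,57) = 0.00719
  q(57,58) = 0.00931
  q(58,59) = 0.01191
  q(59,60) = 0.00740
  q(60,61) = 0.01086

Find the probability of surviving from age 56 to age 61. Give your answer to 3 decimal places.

0.954

P(survive 56→61) = (1 − 0.00719) × (1 − 0.00931) × (1 − 0.01191) × (1 − 0.00740) × (1 − 0.01086).
= 0.99281 × 0.99069 × 0.98809 × 0.99260 × 0.98914 = 0.954185.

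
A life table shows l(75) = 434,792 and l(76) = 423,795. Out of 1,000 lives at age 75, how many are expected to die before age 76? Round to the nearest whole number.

25

The relevant probability is 1 − 423,795/434,792 = 0.025293.
Expected number = 1,000 × 0.025293 = 25.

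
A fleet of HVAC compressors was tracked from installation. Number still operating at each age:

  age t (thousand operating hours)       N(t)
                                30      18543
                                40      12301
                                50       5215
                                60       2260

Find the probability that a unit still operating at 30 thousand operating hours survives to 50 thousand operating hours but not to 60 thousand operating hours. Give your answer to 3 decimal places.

0.159

This is the probability of reaching 50 but not 60, conditional on being operational at 30: (N(50) − N(60)) / N(30).
= (5215 − 2260) / 18543 = 2955 / 18543 = 0.159359.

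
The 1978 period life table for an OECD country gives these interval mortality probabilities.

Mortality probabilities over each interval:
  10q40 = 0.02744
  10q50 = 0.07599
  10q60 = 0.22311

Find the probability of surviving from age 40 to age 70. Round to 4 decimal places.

The overall survival probability is (1 − 0.02744) × (1 − 0.07599) × (1 − 0.22311).
= 0.97256 × 0.92401 × 0.77689 = 0.698156.

0.6982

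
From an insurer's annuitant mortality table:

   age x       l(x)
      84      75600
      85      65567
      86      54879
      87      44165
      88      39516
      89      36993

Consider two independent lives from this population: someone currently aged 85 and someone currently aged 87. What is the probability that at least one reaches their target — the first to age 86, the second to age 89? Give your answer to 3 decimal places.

0.974

p₁ = l(86)/l(85) = 54879/65567 = 0.836991; p₂ = l(89)/l(87) = 36993/44165 = 0.837609.
P(at least one) = 1 − (1−p₁)(1−p₂) = 1 − 0.163009 × 0.162391 = 0.973529.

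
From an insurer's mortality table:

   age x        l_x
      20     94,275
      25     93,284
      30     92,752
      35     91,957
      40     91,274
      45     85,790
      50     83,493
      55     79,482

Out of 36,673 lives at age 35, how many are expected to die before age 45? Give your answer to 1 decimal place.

2459.4

The relevant probability is 1 − 85,790/91,957 = 0.067064.
Expected number = 36,673 × 0.067064 = 2459.4.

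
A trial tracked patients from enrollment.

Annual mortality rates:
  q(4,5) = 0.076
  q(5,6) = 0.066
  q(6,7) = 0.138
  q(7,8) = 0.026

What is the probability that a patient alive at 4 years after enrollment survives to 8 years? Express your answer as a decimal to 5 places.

The overall survival probability is (1 − 0.076) × (1 − 0.066) × (1 − 0.138) × (1 − 0.026).
= 0.924 × 0.934 × 0.862 × 0.974 = 0.724578.

0.72458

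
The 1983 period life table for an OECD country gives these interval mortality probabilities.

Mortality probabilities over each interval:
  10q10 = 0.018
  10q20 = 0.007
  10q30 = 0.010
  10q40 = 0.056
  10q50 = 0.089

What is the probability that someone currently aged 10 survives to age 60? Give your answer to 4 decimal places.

0.8302

The overall survival probability is (1 − 0.018) × (1 − 0.007) × (1 − 0.010) × (1 − 0.056) × (1 − 0.089).
= 0.982 × 0.993 × 0.990 × 0.944 × 0.911 = 0.830207.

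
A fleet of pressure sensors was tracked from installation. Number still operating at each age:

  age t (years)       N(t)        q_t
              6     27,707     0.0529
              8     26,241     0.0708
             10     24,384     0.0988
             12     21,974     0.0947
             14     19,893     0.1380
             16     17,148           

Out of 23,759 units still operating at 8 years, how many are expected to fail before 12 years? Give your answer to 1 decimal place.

The relevant probability is 1 − 21,974/26,241 = 0.162608.
Expected number = 23,759 × 0.162608 = 3863.4.

3863.4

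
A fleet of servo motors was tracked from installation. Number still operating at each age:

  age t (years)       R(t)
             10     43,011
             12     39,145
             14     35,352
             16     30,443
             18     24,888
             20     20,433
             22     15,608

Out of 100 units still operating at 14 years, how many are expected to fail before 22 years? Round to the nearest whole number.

56

The relevant probability is 1 − 15,608/35,352 = 0.558497.
Expected number = 100 × 0.558497 = 56.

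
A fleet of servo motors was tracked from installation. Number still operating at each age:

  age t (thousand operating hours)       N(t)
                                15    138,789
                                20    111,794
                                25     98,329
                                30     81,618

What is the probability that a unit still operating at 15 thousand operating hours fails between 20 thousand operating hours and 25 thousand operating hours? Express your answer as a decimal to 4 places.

This is the probability of reaching 20 but not 25, conditional on being operational at 15: (N(20) − N(25)) / N(15).
= (111,794 − 98,329) / 138,789 = 13,465 / 138,789 = 0.097018.

0.0970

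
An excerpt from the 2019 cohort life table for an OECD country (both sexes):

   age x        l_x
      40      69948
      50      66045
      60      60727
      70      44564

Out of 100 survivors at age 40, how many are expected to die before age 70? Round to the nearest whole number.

36

The relevant probability is 1 − 44564/69948 = 0.362898.
Expected number = 100 × 0.362898 = 36.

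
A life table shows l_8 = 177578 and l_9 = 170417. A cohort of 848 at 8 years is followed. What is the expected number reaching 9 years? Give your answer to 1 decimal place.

The relevant probability is 170417/177578 = 0.959674.
Expected number = 848 × 0.959674 = 813.8.

813.8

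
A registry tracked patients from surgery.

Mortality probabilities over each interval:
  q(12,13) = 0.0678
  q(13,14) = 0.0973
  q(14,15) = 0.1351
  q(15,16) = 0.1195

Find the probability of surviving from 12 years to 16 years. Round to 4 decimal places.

0.6408

Chaining the interval survival probabilities: (1 − 0.0678) × (1 − 0.0973) × (1 − 0.1351) × (1 − 0.1195).
= 0.9322 × 0.9027 × 0.8649 × 0.8805 = 0.640837.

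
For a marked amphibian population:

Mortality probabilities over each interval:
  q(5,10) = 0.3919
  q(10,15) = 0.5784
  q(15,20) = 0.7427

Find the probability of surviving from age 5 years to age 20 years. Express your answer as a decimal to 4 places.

Survival from 5 to 20 is the product of surviving each interval: (1 − 0.3919) × (1 − 0.5784) × (1 − 0.7427).
= 0.6081 × 0.4216 × 0.2573 = 0.065965.

0.0660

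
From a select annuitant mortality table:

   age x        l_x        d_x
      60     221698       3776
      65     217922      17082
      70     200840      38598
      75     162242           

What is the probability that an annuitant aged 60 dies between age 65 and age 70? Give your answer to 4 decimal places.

We want 5|5q60 = (l_65 − l_70)/l_60.
This is the probability of reaching 65 but not 70, conditional on being alive at 60: (l_65 − l_70) / l_60.
= (217922 − 200840) / 221698 = 17082 / 221698 = 0.077051.

0.0771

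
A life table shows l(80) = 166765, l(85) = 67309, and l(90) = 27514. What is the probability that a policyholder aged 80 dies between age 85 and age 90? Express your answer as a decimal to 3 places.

This is the probability of reaching 85 but not 90, conditional on being alive at 80: (l(85) − l(90)) / l(80).
= (67309 − 27514) / 166765 = 39795 / 166765 = 0.238629.

0.239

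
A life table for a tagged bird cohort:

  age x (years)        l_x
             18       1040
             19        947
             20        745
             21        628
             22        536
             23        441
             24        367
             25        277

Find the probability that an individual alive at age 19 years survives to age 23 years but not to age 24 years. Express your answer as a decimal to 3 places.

This is the probability of reaching 23 but not 24, conditional on being alive at 19: (l_23 − l_24) / l_19.
= (441 − 367) / 947 = 74 / 947 = 0.078141.

0.078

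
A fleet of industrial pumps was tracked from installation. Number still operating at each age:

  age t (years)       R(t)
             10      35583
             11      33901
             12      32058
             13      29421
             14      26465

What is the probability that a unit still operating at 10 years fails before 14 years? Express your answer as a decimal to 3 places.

P(fail before 14 | operational at 10) = 1 − R(14)/R(10) = 1 − 26465/35583 = (9118)/35583 = 0.256246.

0.256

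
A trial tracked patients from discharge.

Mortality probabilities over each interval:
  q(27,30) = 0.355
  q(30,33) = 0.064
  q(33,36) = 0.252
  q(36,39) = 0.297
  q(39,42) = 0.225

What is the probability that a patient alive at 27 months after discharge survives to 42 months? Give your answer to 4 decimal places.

0.2460

P(survive 27→42) = (1 − 0.355) × (1 − 0.064) × (1 − 0.252) × (1 − 0.297) × (1 − 0.225).
= 0.645 × 0.936 × 0.748 × 0.703 × 0.775 = 0.246033.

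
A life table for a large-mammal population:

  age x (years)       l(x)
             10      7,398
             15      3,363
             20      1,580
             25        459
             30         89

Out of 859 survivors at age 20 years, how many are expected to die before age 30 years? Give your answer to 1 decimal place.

810.6

The relevant probability is 1 − 89/1,580 = 0.943671.
Expected number = 859 × 0.943671 = 810.6.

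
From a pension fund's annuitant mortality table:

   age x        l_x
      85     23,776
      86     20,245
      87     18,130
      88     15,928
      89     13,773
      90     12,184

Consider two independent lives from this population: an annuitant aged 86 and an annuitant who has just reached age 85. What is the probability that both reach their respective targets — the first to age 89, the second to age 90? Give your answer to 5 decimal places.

0.34863

p₁ = l_89/l_86 = 13,773/20,245 = 0.680316; p₂ = l_90/l_85 = 12,184/23,776 = 0.512450.
P(both) = p₁ × p₂ = 0.680316 × 0.512450 = 0.348628.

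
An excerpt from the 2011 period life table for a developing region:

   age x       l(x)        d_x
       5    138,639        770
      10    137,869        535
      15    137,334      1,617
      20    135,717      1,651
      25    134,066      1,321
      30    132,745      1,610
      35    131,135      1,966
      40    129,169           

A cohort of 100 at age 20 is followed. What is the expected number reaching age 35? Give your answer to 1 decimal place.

The relevant probability is 131,135/135,717 = 0.966239.
Expected number = 100 × 0.966239 = 96.6.

96.6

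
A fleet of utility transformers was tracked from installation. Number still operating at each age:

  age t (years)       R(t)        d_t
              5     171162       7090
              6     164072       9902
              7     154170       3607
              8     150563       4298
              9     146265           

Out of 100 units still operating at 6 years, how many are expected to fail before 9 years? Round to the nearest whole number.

11

The relevant probability is 1 − 146265/164072 = 0.108532.
Expected number = 100 × 0.108532 = 11.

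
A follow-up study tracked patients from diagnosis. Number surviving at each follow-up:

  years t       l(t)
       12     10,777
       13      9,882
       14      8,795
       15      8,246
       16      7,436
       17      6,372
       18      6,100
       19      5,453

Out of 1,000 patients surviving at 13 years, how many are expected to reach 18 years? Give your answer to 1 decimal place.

The relevant probability is 6,100/9,882 = 0.617284.
Expected number = 1,000 × 0.617284 = 617.3.

617.3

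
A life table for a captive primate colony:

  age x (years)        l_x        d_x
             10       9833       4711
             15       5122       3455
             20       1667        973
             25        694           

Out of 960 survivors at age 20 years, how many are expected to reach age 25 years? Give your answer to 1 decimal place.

399.7

The relevant probability is 694/1667 = 0.416317.
Expected number = 960 × 0.416317 = 399.7.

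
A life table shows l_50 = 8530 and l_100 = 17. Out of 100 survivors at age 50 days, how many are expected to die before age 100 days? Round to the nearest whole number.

100

The relevant probability is 1 − 17/8530 = 0.998007.
Expected number = 100 × 0.998007 = 100.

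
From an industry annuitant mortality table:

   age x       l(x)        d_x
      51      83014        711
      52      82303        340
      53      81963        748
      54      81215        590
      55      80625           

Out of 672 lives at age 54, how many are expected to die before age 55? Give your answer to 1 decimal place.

The relevant probability is 1 − 80625/81215 = 0.007265.
Expected number = 672 × 0.007265 = 4.9.

4.9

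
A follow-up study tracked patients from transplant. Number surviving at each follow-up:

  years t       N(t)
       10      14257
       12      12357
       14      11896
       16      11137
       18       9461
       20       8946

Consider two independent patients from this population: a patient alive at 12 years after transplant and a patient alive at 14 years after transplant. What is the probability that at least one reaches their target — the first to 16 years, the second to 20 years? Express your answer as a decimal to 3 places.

p₁ = N(16)/N(12) = 11137/12357 = 0.901271; p₂ = N(20)/N(14) = 8946/11896 = 0.752017.
P(at least one) = 1 − (1−p₁)(1−p₂) = 1 − 0.098729 × 0.247983 = 0.975517.

0.976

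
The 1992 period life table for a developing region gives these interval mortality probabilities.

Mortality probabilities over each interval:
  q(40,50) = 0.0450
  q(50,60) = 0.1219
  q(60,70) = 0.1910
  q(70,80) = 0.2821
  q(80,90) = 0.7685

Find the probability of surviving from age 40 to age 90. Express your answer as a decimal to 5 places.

Survival from 40 to 90 is the product of surviving each interval: (1 − 0.0450) × (1 − 0.1219) × (1 − 0.1910) × (1 − 0.2821) × (1 − 0.7685).
= 0.9550 × 0.8781 × 0.8090 × 0.7179 × 0.2315 = 0.112749.

0.11275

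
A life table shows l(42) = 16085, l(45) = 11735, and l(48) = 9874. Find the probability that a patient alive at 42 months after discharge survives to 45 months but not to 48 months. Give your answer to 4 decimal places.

This is the probability of reaching 45 but not 48, conditional on being alive at 42: (l(45) − l(48)) / l(42).
= (11735 − 9874) / 16085 = 1861 / 16085 = 0.115698.

0.1157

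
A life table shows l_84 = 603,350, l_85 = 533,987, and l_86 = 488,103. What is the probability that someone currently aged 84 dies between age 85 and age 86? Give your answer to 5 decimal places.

We want 1|1q84 = (l_85 − l_86)/l_84.
This is the probability of reaching 85 but not 86, conditional on being alive at 84: (l_85 − l_86) / l_84.
= (533,987 − 488,103) / 603,350 = 45,884 / 603,350 = 0.076049.

0.07605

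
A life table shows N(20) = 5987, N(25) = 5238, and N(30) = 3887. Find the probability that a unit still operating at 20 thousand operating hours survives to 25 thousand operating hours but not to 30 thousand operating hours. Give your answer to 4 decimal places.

0.2257

This is the probability of reaching 25 but not 30, conditional on being operational at 20: (N(25) − N(30)) / N(20).
= (5238 − 3887) / 5987 = 1351 / 5987 = 0.225656.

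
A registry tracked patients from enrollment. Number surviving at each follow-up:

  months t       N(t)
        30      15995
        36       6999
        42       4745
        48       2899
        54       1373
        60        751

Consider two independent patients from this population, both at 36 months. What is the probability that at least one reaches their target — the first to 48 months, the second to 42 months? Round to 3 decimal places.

0.811

p₁ = N(48)/N(36) = 2899/6999 = 0.414202; p₂ = N(42)/N(36) = 4745/6999 = 0.677954.
P(at least one) = 1 − (1−p₁)(1−p₂) = 1 − 0.585798 × 0.322046 = 0.811346.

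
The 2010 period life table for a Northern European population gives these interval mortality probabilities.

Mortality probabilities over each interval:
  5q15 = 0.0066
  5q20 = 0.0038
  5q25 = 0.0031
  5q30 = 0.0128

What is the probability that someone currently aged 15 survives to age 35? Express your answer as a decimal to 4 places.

20p15 = (1 − 0.0066) × (1 − 0.0038) × (1 − 0.0031) × (1 − 0.0128).
= 0.9934 × 0.9962 × 0.9969 × 0.9872 = 0.973929.

0.9739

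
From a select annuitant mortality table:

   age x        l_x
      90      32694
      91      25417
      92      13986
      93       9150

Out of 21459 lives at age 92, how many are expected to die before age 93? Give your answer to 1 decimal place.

7420.0

The relevant probability is 1 − 9150/13986 = 0.345774.
Expected number = 21459 × 0.345774 = 7420.0.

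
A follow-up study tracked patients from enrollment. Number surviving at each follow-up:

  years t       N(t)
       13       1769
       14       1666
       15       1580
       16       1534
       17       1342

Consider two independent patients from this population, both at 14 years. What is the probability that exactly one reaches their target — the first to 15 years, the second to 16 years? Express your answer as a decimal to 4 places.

0.1227

p₁ = N(15)/N(14) = 1580/1666 = 0.948379; p₂ = N(16)/N(14) = 1534/1666 = 0.920768.
P(exactly one) = p₁(1−p₂) + (1−p₁)p₂ = 0.075142 + 0.047531 = 0.122673.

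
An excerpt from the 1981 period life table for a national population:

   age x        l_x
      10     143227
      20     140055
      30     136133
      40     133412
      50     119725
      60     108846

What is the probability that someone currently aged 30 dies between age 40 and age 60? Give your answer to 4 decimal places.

0.1805

This is the probability of reaching 40 but not 60, conditional on being alive at 30: (l_40 − l_60) / l_30.
= (133412 − 108846) / 136133 = 24566 / 136133 = 0.180456.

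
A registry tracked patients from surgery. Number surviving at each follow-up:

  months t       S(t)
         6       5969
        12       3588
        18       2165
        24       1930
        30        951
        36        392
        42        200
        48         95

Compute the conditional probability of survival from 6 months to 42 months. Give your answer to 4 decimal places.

0.0335

The conditional survival probability is S(42)/S(6) = 200/5969 = 0.033506.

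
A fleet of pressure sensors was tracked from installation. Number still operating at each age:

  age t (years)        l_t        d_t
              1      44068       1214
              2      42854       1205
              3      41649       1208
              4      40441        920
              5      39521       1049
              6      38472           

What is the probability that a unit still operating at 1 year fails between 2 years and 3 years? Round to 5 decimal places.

This is the probability of reaching 2 but not 3, conditional on being operational at 1: (l_2 − l_3) / l_1.
= (42854 − 41649) / 44068 = 1205 / 44068 = 0.027344.

0.02734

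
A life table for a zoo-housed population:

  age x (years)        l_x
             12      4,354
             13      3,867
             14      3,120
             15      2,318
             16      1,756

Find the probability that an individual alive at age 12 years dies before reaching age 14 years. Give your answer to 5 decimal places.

0.28342

P(die before 14 | alive at 12) = 1 − l_14/l_12 = 1 − 3,120/4,354 = (1,234)/4,354 = 0.283418.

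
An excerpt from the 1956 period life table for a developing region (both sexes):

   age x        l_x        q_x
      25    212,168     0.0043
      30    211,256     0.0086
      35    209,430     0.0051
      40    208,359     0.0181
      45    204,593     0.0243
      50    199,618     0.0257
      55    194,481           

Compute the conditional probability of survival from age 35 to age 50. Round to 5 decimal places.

The conditional survival probability is l_50/l_35 = 199,618/209,430 = 0.953149.

0.95315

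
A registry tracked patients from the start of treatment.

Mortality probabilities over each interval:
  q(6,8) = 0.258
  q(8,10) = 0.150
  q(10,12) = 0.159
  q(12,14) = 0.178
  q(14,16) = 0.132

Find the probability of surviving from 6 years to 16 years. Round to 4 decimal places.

0.3785

Survival from 6 to 16 is the product of surviving each interval: (1 − 0.258) × (1 − 0.150) × (1 − 0.159) × (1 − 0.178) × (1 − 0.132).
= 0.742 × 0.850 × 0.841 × 0.822 × 0.868 = 0.378452.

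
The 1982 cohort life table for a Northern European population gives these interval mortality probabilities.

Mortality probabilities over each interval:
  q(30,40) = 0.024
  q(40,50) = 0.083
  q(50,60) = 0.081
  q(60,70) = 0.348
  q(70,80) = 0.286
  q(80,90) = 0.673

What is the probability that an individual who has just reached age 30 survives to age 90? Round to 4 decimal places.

0.1252

Survival from 30 to 90 is the product of surviving each interval: (1 − 0.024) × (1 − 0.083) × (1 − 0.081) × (1 − 0.348) × (1 − 0.286) × (1 − 0.673).
= 0.976 × 0.917 × 0.919 × 0.652 × 0.714 × 0.327 = 0.125207.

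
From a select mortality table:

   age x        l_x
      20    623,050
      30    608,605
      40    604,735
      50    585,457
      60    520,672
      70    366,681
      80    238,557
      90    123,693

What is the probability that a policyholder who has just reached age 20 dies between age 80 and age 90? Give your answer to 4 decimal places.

0.1844

We want 60|10q20 = (l_80 − l_90)/l_20.
This is the probability of reaching 80 but not 90, conditional on being alive at 20: (l_80 − l_90) / l_20.
= (238,557 − 123,693) / 623,050 = 114,864 / 623,050 = 0.184358.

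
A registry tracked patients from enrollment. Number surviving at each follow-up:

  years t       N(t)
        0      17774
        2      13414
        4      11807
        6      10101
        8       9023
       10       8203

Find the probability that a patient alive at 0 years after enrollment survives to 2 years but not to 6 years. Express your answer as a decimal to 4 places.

This is the probability of reaching 2 but not 6, conditional on being alive at 0: (N(2) − N(6)) / N(0).
= (13414 − 10101) / 17774 = 3313 / 17774 = 0.186396.

0.1864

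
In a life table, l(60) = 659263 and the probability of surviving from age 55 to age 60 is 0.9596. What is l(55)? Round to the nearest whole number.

l(55) = l(60) / p = 659263 / 0.9596 = 687019.

687019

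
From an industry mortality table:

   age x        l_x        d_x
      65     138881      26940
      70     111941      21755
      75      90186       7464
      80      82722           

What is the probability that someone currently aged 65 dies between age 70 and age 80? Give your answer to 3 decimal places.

0.210

We want 5|10q65 = (l_70 − l_80)/l_65.
This is the probability of reaching 70 but not 80, conditional on being alive at 65: (l_70 − l_80) / l_65.
= (111941 − 82722) / 138881 = 29219 / 138881 = 0.210389.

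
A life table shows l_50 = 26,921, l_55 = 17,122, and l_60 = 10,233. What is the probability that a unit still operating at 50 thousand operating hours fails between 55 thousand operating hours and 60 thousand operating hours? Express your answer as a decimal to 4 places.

This is the probability of reaching 55 but not 60, conditional on being operational at 50: (l_55 − l_60) / l_50.
= (17,122 − 10,233) / 26,921 = 6,889 / 26,921 = 0.255897.

0.2559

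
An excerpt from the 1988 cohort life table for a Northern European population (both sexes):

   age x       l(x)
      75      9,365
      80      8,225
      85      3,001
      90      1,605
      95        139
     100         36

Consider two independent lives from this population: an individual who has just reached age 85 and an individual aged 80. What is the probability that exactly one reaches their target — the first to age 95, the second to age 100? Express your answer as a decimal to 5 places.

0.05029

p₁ = l(95)/l(85) = 139/3,001 = 0.046318; p₂ = l(100)/l(80) = 36/8,225 = 0.004377.
P(exactly one) = p₁(1−p₂) + (1−p₁)p₂ = 0.046115 + 0.004174 = 0.050290.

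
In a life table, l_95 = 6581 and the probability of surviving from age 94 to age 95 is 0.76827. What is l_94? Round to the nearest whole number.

l_94 = l_95 / p = 6581 / 0.76827 = 8566.

8566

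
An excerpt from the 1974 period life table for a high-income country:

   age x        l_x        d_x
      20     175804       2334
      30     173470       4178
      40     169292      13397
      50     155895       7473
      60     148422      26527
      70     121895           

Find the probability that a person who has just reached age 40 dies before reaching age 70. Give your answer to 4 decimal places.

0.2800

P(die before 70 | alive at 40) = 1 − l_70/l_40 = 1 − 121895/169292 = (47397)/169292 = 0.279972.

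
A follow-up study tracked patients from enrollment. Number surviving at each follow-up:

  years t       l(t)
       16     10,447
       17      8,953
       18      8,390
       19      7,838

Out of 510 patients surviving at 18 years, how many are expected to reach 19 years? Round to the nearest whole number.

The relevant probability is 7,838/8,390 = 0.934207.
Expected number = 510 × 0.934207 = 476.

476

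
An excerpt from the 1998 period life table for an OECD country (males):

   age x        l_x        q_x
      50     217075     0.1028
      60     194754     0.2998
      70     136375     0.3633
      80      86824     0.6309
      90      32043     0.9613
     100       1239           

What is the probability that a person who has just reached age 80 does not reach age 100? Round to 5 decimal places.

0.98573

P(die before 100 | alive at 80) = 1 − l_100/l_80 = 1 − 1239/86824 = (85585)/86824 = 0.985730.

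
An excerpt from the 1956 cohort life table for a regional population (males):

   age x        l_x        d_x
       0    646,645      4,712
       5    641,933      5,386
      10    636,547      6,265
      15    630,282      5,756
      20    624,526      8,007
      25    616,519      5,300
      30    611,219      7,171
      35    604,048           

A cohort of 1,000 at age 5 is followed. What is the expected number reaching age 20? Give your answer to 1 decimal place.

The relevant probability is 624,526/641,933 = 0.972883.
Expected number = 1,000 × 0.972883 = 972.9.

972.9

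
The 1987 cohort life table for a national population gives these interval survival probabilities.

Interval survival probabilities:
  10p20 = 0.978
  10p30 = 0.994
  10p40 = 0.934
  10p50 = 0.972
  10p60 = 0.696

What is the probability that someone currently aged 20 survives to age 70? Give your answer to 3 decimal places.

0.614

50p20 = 0.978 × 0.994 × 0.934 × 0.972 × 0.696.
= 0.614253.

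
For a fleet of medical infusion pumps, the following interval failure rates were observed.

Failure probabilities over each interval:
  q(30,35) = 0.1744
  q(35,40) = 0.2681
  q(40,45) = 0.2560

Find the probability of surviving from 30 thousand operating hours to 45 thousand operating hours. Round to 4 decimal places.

The overall survival probability is (1 − 0.1744) × (1 − 0.2681) × (1 − 0.2560).
= 0.8256 × 0.7319 × 0.7440 = 0.449567.

0.4496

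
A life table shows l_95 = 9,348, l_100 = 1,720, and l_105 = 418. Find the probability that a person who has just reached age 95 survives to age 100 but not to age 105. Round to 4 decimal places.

0.1393

We want 5|5q95 = (l_100 − l_105)/l_95.
This is the probability of reaching 100 but not 105, conditional on being alive at 95: (l_100 − l_105) / l_95.
= (1,720 − 418) / 9,348 = 1,302 / 9,348 = 0.139281.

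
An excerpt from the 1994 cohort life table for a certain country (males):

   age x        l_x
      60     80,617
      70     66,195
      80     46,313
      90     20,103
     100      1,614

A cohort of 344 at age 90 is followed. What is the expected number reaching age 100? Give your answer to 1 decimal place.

The relevant probability is 1,614/20,103 = 0.080287.
Expected number = 344 × 0.080287 = 27.6.

27.6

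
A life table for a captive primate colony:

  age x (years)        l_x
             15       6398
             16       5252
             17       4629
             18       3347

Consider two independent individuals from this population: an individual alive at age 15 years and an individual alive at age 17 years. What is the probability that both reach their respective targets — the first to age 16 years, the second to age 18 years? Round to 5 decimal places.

0.59354

p₁ = l_16/l_15 = 5252/6398 = 0.820882; p₂ = l_18/l_17 = 3347/4629 = 0.723050.
P(both) = p₁ × p₂ = 0.820882 × 0.723050 = 0.593539.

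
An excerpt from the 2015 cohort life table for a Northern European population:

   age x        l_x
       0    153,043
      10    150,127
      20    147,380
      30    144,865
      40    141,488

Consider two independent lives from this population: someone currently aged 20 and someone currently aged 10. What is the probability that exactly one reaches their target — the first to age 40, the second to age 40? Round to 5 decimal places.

p₁ = l_40/l_20 = 141,488/147,380 = 0.960022; p₂ = l_40/l_10 = 141,488/150,127 = 0.942455.
P(exactly one) = p₁(1−p₂) + (1−p₁)p₂ = 0.055244 + 0.037677 = 0.092922.

0.09292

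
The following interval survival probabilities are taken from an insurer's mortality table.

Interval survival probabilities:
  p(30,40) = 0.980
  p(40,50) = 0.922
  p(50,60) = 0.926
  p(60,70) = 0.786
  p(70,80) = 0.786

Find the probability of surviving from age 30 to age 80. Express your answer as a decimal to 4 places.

Chaining the interval survival probabilities: 0.980 × 0.922 × 0.926 × 0.786 × 0.786.
= 0.516908.

0.5169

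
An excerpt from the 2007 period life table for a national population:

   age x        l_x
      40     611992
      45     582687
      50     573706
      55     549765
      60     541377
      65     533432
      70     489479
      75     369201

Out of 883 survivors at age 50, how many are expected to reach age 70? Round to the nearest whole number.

The relevant probability is 489479/573706 = 0.853188.
Expected number = 883 × 0.853188 = 753.

753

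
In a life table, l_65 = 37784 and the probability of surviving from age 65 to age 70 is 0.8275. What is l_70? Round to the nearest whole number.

31266

l_70 = l_65 × p = 37784 × 0.8275 = 31266.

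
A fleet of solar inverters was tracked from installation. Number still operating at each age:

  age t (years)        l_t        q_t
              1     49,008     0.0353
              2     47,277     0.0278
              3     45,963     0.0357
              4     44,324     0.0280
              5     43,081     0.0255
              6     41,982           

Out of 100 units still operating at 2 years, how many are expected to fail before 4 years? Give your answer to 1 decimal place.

6.2

The relevant probability is 1 − 44,324/47,277 = 0.062462.
Expected number = 100 × 0.062462 = 6.2.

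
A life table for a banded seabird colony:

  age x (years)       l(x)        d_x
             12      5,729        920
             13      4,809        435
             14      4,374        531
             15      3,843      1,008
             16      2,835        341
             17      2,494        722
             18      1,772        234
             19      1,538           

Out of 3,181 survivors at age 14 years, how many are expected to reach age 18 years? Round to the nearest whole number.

1289

The relevant probability is 1,772/4,374 = 0.405121.
Expected number = 3,181 × 0.405121 = 1289.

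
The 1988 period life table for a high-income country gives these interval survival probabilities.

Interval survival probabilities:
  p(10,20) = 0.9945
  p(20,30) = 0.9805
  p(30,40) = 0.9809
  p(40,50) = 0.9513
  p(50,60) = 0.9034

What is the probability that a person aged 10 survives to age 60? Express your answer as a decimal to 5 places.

0.82201

The overall survival probability is 0.9945 × 0.9805 × 0.9809 × 0.9513 × 0.9034.
= 0.822005.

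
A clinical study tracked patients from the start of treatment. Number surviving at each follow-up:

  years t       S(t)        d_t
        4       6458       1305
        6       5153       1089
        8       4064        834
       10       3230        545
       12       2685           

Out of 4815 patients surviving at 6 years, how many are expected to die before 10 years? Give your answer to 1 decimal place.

The relevant probability is 1 − 3230/5153 = 0.373181.
Expected number = 4815 × 0.373181 = 1796.9.

1796.9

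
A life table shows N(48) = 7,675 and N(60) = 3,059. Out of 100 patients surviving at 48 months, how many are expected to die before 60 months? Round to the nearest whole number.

The relevant probability is 1 − 3,059/7,675 = 0.601433.
Expected number = 100 × 0.601433 = 60.

60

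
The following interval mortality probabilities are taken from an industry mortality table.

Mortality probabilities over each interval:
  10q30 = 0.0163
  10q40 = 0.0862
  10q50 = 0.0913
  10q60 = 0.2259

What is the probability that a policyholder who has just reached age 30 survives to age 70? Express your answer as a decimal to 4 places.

0.6323

Survival from 30 to 70 is the product of surviving each interval: (1 − 0.0163) × (1 − 0.0862) × (1 − 0.0913) × (1 − 0.2259).
= 0.9837 × 0.9138 × 0.9087 × 0.7741 = 0.632312.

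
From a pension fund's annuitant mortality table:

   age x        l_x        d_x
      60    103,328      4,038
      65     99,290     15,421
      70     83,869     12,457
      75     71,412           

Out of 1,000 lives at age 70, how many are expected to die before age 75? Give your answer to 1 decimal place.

The relevant probability is 1 − 71,412/83,869 = 0.148529.
Expected number = 1,000 × 0.148529 = 148.5.

148.5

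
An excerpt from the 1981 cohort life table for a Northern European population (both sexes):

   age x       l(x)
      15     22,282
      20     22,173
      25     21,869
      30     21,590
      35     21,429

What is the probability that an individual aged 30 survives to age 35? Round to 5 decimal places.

The conditional survival probability is l(35)/l(30) = 21,429/21,590 = 0.992543.

0.99254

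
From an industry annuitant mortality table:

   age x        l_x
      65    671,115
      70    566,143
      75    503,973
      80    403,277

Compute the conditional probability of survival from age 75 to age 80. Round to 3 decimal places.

0.800

We want 5p75 = l_80/l_75.
The conditional survival probability is l_80/l_75 = 403,277/503,973 = 0.800196.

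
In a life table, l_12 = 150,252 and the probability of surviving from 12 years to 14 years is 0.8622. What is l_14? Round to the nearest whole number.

l_14 = l_12 × p = 150,252 × 0.8622 = 129547.

129547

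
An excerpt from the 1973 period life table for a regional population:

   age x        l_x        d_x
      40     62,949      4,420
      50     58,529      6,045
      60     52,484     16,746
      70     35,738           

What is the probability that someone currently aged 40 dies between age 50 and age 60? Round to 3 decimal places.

We want 10|10q40 = (l_50 − l_60)/l_40.
This is the probability of reaching 50 but not 60, conditional on being alive at 40: (l_50 − l_60) / l_40.
= (58,529 − 52,484) / 62,949 = 6,045 / 62,949 = 0.096030.

0.096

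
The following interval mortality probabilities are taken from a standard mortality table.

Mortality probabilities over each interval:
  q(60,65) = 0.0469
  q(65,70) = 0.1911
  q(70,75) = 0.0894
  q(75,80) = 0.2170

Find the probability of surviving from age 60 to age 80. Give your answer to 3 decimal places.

Survival from 60 to 80 is the product of surviving each interval: (1 − 0.0469) × (1 − 0.1911) × (1 − 0.0894) × (1 − 0.2170).
= 0.9531 × 0.8089 × 0.9106 × 0.7830 = 0.549696.

0.550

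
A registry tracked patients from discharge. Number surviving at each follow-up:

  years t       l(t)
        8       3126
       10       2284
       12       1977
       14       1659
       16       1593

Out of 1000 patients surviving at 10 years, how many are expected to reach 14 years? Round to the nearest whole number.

726

The relevant probability is 1659/2284 = 0.726357.
Expected number = 1000 × 0.726357 = 726.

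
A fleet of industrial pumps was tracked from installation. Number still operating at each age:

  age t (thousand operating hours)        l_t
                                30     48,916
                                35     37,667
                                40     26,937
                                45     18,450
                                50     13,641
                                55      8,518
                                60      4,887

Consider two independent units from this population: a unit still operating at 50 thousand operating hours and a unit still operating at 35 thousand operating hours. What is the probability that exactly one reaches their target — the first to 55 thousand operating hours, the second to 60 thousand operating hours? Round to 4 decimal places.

0.5922

p₁ = l_55/l_50 = 8,518/13,641 = 0.624441; p₂ = l_60/l_35 = 4,887/37,667 = 0.129742.
P(exactly one) = p₁(1−p₂) + (1−p₁)p₂ = 0.543425 + 0.048726 = 0.592151.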